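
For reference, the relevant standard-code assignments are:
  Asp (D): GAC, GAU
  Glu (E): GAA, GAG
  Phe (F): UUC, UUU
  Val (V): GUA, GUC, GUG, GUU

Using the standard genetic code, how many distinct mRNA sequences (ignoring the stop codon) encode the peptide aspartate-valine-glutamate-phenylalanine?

32

Asp: 2 codons.
Val: 4 codons.
Glu: 2 codons.
Phe: 2 codons.
2 × 4 × 2 × 2 = 32.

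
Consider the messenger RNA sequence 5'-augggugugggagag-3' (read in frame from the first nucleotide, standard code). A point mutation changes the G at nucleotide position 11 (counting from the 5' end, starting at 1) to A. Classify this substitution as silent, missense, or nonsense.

missense

Position 11 falls in codon 4: GGA → Gly.
After the substitution the codon is GAA → Glu.
Gly ≠ Glu, so this is a missense mutation.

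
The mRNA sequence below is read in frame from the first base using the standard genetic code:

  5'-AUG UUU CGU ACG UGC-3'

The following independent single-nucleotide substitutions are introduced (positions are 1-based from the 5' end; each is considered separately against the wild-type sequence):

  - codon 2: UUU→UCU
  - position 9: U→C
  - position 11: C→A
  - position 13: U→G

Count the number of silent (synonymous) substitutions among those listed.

1

Codon 2: UUU (Phe) → UCU (Ser) — missense.
Codon 3: CGU (Arg) → CGC (Arg) — synonymous.
Codon 4: ACG (Thr) → AAG (Lys) — missense.
Codon 5: UGC (Cys) → GGC (Gly) — missense.
Synonymous: 1 of 4.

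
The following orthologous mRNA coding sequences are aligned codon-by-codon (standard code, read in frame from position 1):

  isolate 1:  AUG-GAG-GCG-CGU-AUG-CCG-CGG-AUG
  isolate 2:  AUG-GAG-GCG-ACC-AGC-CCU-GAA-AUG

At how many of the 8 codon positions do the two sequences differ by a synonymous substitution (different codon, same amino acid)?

Codon 1: AUG Met / AUG Met — identical.
Codon 2: GAG Glu / GAG Glu — identical.
Codon 3: GCG Ala / GCG Ala — identical.
Codon 4: CGU Arg / ACC Thr — nonsynonymous.
Codon 5: AUG Met / AGC Ser — nonsynonymous.
Codon 6: CCG Pro / CCU Pro — synonymous.
Codon 7: CGG Arg / GAA Glu — nonsynonymous.
Codon 8: AUG Met / AUG Met — identical.
Synonymous differences: 1.

1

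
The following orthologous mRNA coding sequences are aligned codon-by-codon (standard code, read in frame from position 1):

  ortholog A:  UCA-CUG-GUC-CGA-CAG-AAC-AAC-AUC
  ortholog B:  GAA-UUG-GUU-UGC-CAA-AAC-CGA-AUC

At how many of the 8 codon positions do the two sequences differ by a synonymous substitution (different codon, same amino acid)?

3

Codon 1: UCA Ser / GAA Glu — nonsynonymous.
Codon 2: CUG Leu / UUG Leu — synonymous.
Codon 3: GUC Val / GUU Val — synonymous.
Codon 4: CGA Arg / UGC Cys — nonsynonymous.
Codon 5: CAG Gln / CAA Gln — synonymous.
Codon 6: AAC Asn / AAC Asn — identical.
Codon 7: AAC Asn / CGA Arg — nonsynonymous.
Codon 8: AUC Ile / AUC Ile — identical.
Synonymous differences: 3.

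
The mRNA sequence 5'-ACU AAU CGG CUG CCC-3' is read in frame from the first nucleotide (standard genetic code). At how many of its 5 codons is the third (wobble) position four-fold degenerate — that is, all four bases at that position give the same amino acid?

4

Codon 1 ACU (Thr): third position 4-fold.
Codon 2 AAU (Asn): third position 2-fold.
Codon 3 CGG (Arg): third position 4-fold.
Codon 4 CUG (Leu): third position 4-fold.
Codon 5 CCC (Pro): third position 4-fold.
Four-fold degenerate third positions: 4.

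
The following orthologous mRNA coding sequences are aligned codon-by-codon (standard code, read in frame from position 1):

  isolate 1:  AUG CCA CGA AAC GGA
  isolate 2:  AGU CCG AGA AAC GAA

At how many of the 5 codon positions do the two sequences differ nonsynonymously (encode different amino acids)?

Codon 1: AUG Met / AGU Ser — nonsynonymous.
Codon 2: CCA Pro / CCG Pro — synonymous.
Codon 3: CGA Arg / AGA Arg — synonymous.
Codon 4: AAC Asn / AAC Asn — identical.
Codon 5: GGA Gly / GAA Glu — nonsynonymous.
Nonsynonymous differences: 2.

2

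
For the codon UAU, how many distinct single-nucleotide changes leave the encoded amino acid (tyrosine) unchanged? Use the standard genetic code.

Position 1: none → 0 synonymous.
Position 2: none → 0 synonymous.
Position 3: UAC → 1 synonymous.
Total: 0 + 0 + 1 = 1.

1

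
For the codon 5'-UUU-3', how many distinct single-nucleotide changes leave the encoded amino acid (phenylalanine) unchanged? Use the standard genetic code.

Position 1: none → 0 synonymous.
Position 2: none → 0 synonymous.
Position 3: UUC → 1 synonymous.
Total: 0 + 0 + 1 = 1.

1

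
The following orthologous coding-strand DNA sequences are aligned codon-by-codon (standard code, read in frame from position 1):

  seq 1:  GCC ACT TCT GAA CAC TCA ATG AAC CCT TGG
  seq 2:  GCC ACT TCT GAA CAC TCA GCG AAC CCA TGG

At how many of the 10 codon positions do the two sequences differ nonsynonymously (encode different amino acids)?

1

Codon 1: GCC Ala / GCC Ala — identical.
Codon 2: ACT Thr / ACT Thr — identical.
Codon 3: TCT Ser / TCT Ser — identical.
Codon 4: GAA Glu / GAA Glu — identical.
Codon 5: CAC His / CAC His — identical.
Codon 6: TCA Ser / TCA Ser — identical.
Codon 7: ATG Met / GCG Ala — nonsynonymous.
Codon 8: AAC Asn / AAC Asn — identical.
Codon 9: CCT Pro / CCA Pro — synonymous.
Codon 10: TGG Trp / TGG Trp — identical.
Nonsynonymous differences: 1.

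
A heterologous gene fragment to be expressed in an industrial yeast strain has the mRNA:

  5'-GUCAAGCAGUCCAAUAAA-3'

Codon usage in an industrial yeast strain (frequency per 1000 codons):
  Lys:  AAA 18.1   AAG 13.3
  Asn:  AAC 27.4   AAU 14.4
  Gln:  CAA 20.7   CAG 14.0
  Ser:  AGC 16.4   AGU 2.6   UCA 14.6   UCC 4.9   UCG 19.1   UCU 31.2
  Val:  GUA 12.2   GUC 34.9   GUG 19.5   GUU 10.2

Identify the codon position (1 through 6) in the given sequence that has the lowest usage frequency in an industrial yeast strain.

Codon 1 GUC (Val): 34.9 per 1000.
Codon 2 AAG (Lys): 13.3 per 1000.
Codon 3 CAG (Gln): 14.0 per 1000.
Codon 4 UCC (Ser): 4.9 per 1000.
Codon 5 AAU (Asn): 14.4 per 1000.
Codon 6 AAA (Lys): 18.1 per 1000.
Lowest frequency is 4.9 at codon 4.

4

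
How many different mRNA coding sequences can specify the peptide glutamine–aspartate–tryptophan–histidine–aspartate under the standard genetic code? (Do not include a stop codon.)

16

Gln: 2 codons.
Asp: 2 codons.
Trp: 1 codon.
His: 2 codons.
Asp: 2 codons.
2 × 2 × 1 × 2 × 2 = 16.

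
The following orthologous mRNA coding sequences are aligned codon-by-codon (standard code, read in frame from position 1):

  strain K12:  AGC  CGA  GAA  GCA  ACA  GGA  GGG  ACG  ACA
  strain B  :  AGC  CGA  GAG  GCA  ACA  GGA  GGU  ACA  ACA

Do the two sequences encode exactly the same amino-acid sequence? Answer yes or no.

yes

Codon 1: AGC Ser / AGC Ser — identical.
Codon 2: CGA Arg / CGA Arg — identical.
Codon 3: GAA Glu / GAG Glu — synonymous.
Codon 4: GCA Ala / GCA Ala — identical.
Codon 5: ACA Thr / ACA Thr — identical.
Codon 6: GGA Gly / GGA Gly — identical.
Codon 7: GGG Gly / GGU Gly — synonymous.
Codon 8: ACG Thr / ACA Thr — synonymous.
Codon 9: ACA Thr / ACA Thr — identical.
Nonsynonymous differences: 0 → same protein.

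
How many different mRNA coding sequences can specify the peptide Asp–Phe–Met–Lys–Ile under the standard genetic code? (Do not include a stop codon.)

24

Asp: 2 codons.
Phe: 2 codons.
Met: 1 codon.
Lys: 2 codons.
Ile: 3 codons.
2 × 2 × 1 × 2 × 3 = 24.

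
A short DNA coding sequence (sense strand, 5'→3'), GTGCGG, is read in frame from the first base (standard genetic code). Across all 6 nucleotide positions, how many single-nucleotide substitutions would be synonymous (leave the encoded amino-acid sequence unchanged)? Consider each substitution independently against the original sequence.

7

Codon 1 (GTG, Val): 3 synonymous substitutions.
Codon 2 (CGG, Arg): 4 synonymous substitutions.
Total: 3 + 4 = 7.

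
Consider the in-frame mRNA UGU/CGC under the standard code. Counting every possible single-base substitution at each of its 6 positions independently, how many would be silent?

4

Codon 1 (UGU, Cys): 1 synonymous substitution.
Codon 2 (CGC, Arg): 3 synonymous substitutions.
Total: 1 + 3 = 4.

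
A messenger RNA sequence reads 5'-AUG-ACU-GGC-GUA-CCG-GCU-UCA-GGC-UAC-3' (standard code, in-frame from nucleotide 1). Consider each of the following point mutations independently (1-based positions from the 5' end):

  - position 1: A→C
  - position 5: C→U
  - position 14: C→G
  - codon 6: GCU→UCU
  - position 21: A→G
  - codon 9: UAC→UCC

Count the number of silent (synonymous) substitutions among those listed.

1

Codon 1: AUG (Met) → CUG (Leu) — missense.
Codon 2: ACU (Thr) → AUU (Ile) — missense.
Codon 5: CCG (Pro) → CGG (Arg) — missense.
Codon 6: GCU (Ala) → UCU (Ser) — missense.
Codon 7: UCA (Ser) → UCG (Ser) — synonymous.
Codon 9: UAC (Tyr) → UCC (Ser) — missense.
Synonymous: 1 of 6.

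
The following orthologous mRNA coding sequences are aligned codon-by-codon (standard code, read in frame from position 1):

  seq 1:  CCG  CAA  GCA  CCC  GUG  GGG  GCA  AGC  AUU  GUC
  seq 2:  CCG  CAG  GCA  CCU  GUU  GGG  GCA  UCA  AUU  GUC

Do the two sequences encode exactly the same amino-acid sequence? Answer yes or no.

Codon 1: CCG Pro / CCG Pro — identical.
Codon 2: CAA Gln / CAG Gln — synonymous.
Codon 3: GCA Ala / GCA Ala — identical.
Codon 4: CCC Pro / CCU Pro — synonymous.
Codon 5: GUG Val / GUU Val — synonymous.
Codon 6: GGG Gly / GGG Gly — identical.
Codon 7: GCA Ala / GCA Ala — identical.
Codon 8: AGC Ser / UCA Ser — synonymous.
Codon 9: AUU Ile / AUU Ile — identical.
Codon 10: GUC Val / GUC Val — identical.
Nonsynonymous differences: 0 → same protein.

yes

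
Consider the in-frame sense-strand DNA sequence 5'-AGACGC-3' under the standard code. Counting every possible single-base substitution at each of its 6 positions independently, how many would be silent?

5

Codon 1 (AGA, Arg): 2 synonymous substitutions.
Codon 2 (CGC, Arg): 3 synonymous substitutions.
Total: 2 + 3 = 5.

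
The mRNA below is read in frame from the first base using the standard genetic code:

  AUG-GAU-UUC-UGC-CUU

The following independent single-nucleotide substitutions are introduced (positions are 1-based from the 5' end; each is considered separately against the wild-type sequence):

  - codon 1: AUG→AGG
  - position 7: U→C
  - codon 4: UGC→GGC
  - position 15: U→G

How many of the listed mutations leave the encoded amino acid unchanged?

Codon 1: AUG (Met) → AGG (Arg) — missense.
Codon 3: UUC (Phe) → CUC (Leu) — missense.
Codon 4: UGC (Cys) → GGC (Gly) — missense.
Codon 5: CUU (Leu) → CUG (Leu) — synonymous.
Synonymous: 1 of 4.

1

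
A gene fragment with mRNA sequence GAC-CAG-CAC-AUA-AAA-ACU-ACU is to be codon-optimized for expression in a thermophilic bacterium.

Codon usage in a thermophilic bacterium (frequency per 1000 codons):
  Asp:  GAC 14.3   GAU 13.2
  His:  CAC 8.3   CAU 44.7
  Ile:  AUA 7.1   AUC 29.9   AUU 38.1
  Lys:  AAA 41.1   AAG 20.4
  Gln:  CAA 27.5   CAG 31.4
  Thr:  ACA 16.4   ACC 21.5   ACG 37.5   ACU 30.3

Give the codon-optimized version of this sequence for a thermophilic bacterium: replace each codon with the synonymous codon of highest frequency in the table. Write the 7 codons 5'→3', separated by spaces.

Codon 1 (Asp): best is GAC at 14.3.
Codon 2 (Gln): best is CAG at 31.4.
Codon 3 (His): best is CAU at 44.7.
Codon 4 (Ile): best is AUU at 38.1.
Codon 5 (Lys): best is AAA at 41.1.
Codon 6 (Thr): best is ACG at 37.5.
Codon 7 (Thr): best is ACG at 37.5.

GAC CAG CAU AUU AAA ACG ACG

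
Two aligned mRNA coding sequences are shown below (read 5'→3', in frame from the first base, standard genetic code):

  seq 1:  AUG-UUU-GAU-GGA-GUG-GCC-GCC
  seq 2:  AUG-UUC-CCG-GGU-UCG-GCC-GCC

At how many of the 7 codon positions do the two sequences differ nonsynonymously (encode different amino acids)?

2

Codon 1: AUG Met / AUG Met — identical.
Codon 2: UUU Phe / UUC Phe — synonymous.
Codon 3: GAU Asp / CCG Pro — nonsynonymous.
Codon 4: GGA Gly / GGU Gly — synonymous.
Codon 5: GUG Val / UCG Ser — nonsynonymous.
Codon 6: GCC Ala / GCC Ala — identical.
Codon 7: GCC Ala / GCC Ala — identical.
Nonsynonymous differences: 2.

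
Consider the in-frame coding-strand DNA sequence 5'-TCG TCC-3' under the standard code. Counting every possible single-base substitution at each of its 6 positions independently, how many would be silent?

6

Codon 1 (TCG, Ser): 3 synonymous substitutions.
Codon 2 (TCC, Ser): 3 synonymous substitutions.
Total: 3 + 3 = 6.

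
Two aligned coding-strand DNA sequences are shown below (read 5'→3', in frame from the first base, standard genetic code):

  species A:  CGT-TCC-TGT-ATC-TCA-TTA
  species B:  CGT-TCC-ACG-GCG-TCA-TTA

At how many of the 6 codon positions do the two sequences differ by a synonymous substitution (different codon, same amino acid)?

0

Codon 1: CGT Arg / CGT Arg — identical.
Codon 2: TCC Ser / TCC Ser — identical.
Codon 3: TGT Cys / ACG Thr — nonsynonymous.
Codon 4: ATC Ile / GCG Ala — nonsynonymous.
Codon 5: TCA Ser / TCA Ser — identical.
Codon 6: TTA Leu / TTA Leu — identical.
Synonymous differences: 0.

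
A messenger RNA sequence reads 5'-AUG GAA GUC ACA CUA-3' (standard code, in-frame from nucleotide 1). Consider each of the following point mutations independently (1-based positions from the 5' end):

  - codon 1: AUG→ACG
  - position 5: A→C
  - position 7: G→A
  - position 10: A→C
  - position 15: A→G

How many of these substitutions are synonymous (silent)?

1

Codon 1: AUG (Met) → ACG (Thr) — missense.
Codon 2: GAA (Glu) → GCA (Ala) — missense.
Codon 3: GUC (Val) → AUC (Ile) — missense.
Codon 4: ACA (Thr) → CCA (Pro) — missense.
Codon 5: CUA (Leu) → CUG (Leu) — synonymous.
Synonymous: 1 of 5.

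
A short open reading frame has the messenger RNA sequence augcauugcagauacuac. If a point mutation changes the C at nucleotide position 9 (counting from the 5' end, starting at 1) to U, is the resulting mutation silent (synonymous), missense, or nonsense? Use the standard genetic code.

silent

Position 9 falls in codon 3: UGC → Cys.
After the substitution the codon is UGU → Cys.
Both encode Cys, so the change is synonymous.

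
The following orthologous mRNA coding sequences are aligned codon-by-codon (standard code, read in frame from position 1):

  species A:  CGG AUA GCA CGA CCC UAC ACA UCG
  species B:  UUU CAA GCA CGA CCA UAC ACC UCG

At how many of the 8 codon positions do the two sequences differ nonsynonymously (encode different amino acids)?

2

Codon 1: CGG Arg / UUU Phe — nonsynonymous.
Codon 2: AUA Ile / CAA Gln — nonsynonymous.
Codon 3: GCA Ala / GCA Ala — identical.
Codon 4: CGA Arg / CGA Arg — identical.
Codon 5: CCC Pro / CCA Pro — synonymous.
Codon 6: UAC Tyr / UAC Tyr — identical.
Codon 7: ACA Thr / ACC Thr — synonymous.
Codon 8: UCG Ser / UCG Ser — identical.
Nonsynonymous differences: 2.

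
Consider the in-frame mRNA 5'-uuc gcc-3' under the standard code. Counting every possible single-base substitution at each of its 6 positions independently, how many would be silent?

4

Codon 1 (UUC, Phe): 1 synonymous substitution.
Codon 2 (GCC, Ala): 3 synonymous substitutions.
Total: 1 + 3 = 4.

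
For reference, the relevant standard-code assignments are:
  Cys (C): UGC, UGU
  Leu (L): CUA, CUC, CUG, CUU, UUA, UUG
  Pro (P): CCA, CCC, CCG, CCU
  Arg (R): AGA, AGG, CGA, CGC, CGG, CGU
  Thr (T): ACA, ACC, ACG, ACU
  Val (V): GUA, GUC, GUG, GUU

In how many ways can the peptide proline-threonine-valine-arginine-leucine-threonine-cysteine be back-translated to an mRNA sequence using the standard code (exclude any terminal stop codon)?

18432

Pro: 4 codons.
Thr: 4 codons.
Val: 4 codons.
Arg: 6 codons.
Leu: 6 codons.
Thr: 4 codons.
Cys: 2 codons.
4 × 4 × 4 × 6 × 6 × 4 × 2 = 18432.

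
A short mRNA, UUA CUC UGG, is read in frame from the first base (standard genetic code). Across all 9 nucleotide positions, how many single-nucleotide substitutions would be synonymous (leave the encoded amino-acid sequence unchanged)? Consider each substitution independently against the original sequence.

Codon 1 (UUA, Leu): 2 synonymous substitutions.
Codon 2 (CUC, Leu): 3 synonymous substitutions.
Codon 3 (UGG, Trp): 0 synonymous substitutions.
Total: 2 + 3 + 0 = 5.

5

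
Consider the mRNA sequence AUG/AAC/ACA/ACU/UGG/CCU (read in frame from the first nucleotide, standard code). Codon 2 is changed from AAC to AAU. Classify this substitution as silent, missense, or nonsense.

silent

Position 6 falls in codon 2: AAC → Asn.
After the substitution the codon is AAU → Asn.
Both encode Asn, so the change is synonymous.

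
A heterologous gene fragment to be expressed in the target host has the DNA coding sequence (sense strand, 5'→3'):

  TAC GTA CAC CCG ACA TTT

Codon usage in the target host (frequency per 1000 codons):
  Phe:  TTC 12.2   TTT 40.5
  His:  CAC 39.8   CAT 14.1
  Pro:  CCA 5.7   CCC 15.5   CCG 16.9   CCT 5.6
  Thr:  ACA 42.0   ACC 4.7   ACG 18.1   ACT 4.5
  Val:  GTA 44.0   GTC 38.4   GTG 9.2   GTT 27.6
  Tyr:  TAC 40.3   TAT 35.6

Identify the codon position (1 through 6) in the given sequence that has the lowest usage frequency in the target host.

Codon 1 TAC (Tyr): 40.3 per 1000.
Codon 2 GTA (Val): 44.0 per 1000.
Codon 3 CAC (His): 39.8 per 1000.
Codon 4 CCG (Pro): 16.9 per 1000.
Codon 5 ACA (Thr): 42.0 per 1000.
Codon 6 TTT (Phe): 40.5 per 1000.
Lowest frequency is 16.9 at codon 4.

4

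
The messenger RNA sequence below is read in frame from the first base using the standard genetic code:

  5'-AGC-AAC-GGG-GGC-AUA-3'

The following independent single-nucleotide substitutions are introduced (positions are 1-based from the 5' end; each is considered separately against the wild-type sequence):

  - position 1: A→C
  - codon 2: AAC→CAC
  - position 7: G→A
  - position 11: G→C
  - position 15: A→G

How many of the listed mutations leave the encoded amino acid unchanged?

0

Codon 1: AGC (Ser) → CGC (Arg) — missense.
Codon 2: AAC (Asn) → CAC (His) — missense.
Codon 3: GGG (Gly) → AGG (Arg) — missense.
Codon 4: GGC (Gly) → GCC (Ala) — missense.
Codon 5: AUA (Ile) → AUG (Met) — missense.
Synonymous: 0 of 5.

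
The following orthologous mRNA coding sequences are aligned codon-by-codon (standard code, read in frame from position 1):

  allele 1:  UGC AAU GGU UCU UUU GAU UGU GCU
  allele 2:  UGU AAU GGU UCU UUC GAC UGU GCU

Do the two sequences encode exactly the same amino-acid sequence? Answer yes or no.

yes

Codon 1: UGC Cys / UGU Cys — synonymous.
Codon 2: AAU Asn / AAU Asn — identical.
Codon 3: GGU Gly / GGU Gly — identical.
Codon 4: UCU Ser / UCU Ser — identical.
Codon 5: UUU Phe / UUC Phe — synonymous.
Codon 6: GAU Asp / GAC Asp — synonymous.
Codon 7: UGU Cys / UGU Cys — identical.
Codon 8: GCU Ala / GCU Ala — identical.
Nonsynonymous differences: 0 → same protein.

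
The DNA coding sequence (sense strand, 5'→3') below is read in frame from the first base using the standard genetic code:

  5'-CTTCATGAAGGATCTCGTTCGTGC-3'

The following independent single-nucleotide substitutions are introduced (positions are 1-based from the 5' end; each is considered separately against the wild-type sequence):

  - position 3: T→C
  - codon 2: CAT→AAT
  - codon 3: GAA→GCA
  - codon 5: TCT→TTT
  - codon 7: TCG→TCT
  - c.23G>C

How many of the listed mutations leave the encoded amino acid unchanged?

Codon 1: CTT (Leu) → CTC (Leu) — synonymous.
Codon 2: CAT (His) → AAT (Asn) — missense.
Codon 3: GAA (Glu) → GCA (Ala) — missense.
Codon 5: TCT (Ser) → TTT (Phe) — missense.
Codon 7: TCG (Ser) → TCT (Ser) — synonymous.
Codon 8: TGC (Cys) → TCC (Ser) — missense.
Synonymous: 2 of 6.

2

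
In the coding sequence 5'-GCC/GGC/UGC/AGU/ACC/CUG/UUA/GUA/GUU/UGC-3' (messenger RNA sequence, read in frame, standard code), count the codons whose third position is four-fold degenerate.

Codon 1 GCC (Ala): third position 4-fold.
Codon 2 GGC (Gly): third position 4-fold.
Codon 3 UGC (Cys): third position 2-fold.
Codon 4 AGU (Ser): third position 2-fold.
Codon 5 ACC (Thr): third position 4-fold.
Codon 6 CUG (Leu): third position 4-fold.
Codon 7 UUA (Leu): third position 2-fold.
Codon 8 GUA (Val): third position 4-fold.
Codon 9 GUU (Val): third position 4-fold.
Codon 10 UGC (Cys): third position 2-fold.
Four-fold degenerate third positions: 6.

6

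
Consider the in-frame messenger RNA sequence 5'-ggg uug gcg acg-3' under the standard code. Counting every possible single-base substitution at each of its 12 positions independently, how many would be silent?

Codon 1 (GGG, Gly): 3 synonymous substitutions.
Codon 2 (UUG, Leu): 2 synonymous substitutions.
Codon 3 (GCG, Ala): 3 synonymous substitutions.
Codon 4 (ACG, Thr): 3 synonymous substitutions.
Total: 3 + 2 + 3 + 3 = 11.

11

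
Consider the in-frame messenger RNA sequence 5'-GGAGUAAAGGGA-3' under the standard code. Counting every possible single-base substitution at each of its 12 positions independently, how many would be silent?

10

Codon 1 (GGA, Gly): 3 synonymous substitutions.
Codon 2 (GUA, Val): 3 synonymous substitutions.
Codon 3 (AAG, Lys): 1 synonymous substitution.
Codon 4 (GGA, Gly): 3 synonymous substitutions.
Total: 3 + 3 + 1 + 3 = 10.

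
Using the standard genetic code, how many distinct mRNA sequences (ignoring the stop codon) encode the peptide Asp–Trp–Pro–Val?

32

Asp: 2 codons.
Trp: 1 codon.
Pro: 4 codons.
Val: 4 codons.
2 × 1 × 4 × 4 = 32.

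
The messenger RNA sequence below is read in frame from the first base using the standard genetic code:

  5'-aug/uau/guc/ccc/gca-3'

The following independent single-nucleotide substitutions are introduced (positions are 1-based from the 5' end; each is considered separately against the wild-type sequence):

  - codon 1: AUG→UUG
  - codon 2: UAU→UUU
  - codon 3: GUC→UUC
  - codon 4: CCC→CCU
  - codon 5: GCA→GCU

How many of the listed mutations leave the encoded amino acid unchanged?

2

Codon 1: AUG (Met) → UUG (Leu) — missense.
Codon 2: UAU (Tyr) → UUU (Phe) — missense.
Codon 3: GUC (Val) → UUC (Phe) — missense.
Codon 4: CCC (Pro) → CCU (Pro) — synonymous.
Codon 5: GCA (Ala) → GCU (Ala) — synonymous.
Synonymous: 2 of 5.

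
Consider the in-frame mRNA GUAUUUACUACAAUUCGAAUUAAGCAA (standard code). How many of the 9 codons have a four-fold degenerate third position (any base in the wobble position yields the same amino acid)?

4

Codon 1 GUA (Val): third position 4-fold.
Codon 2 UUU (Phe): third position 2-fold.
Codon 3 ACU (Thr): third position 4-fold.
Codon 4 ACA (Thr): third position 4-fold.
Codon 5 AUU (Ile): third position 3-fold.
Codon 6 CGA (Arg): third position 4-fold.
Codon 7 AUU (Ile): third position 3-fold.
Codon 8 AAG (Lys): third position 2-fold.
Codon 9 CAA (Gln): third position 2-fold.
Four-fold degenerate third positions: 4.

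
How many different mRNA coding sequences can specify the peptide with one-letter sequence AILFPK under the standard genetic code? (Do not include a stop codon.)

Ala: 4 codons.
Ile: 3 codons.
Leu: 6 codons.
Phe: 2 codons.
Pro: 4 codons.
Lys: 2 codons.
4 × 3 × 6 × 2 × 4 × 2 = 1152.

1152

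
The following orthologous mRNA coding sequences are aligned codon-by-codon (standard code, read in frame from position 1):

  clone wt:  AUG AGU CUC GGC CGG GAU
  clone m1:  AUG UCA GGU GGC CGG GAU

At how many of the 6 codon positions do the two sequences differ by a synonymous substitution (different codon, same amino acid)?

1

Codon 1: AUG Met / AUG Met — identical.
Codon 2: AGU Ser / UCA Ser — synonymous.
Codon 3: CUC Leu / GGU Gly — nonsynonymous.
Codon 4: GGC Gly / GGC Gly — identical.
Codon 5: CGG Arg / CGG Arg — identical.
Codon 6: GAU Asp / GAU Asp — identical.
Synonymous differences: 1.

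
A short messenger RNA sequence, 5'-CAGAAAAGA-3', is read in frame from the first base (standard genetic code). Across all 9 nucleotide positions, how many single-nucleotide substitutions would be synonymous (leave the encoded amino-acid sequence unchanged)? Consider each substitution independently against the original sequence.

4

Codon 1 (CAG, Gln): 1 synonymous substitution.
Codon 2 (AAA, Lys): 1 synonymous substitution.
Codon 3 (AGA, Arg): 2 synonymous substitutions.
Total: 1 + 1 + 2 = 4.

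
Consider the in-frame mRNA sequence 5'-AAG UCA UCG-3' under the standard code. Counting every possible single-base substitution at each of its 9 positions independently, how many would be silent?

Codon 1 (AAG, Lys): 1 synonymous substitution.
Codon 2 (UCA, Ser): 3 synonymous substitutions.
Codon 3 (UCG, Ser): 3 synonymous substitutions.
Total: 1 + 3 + 3 = 7.

7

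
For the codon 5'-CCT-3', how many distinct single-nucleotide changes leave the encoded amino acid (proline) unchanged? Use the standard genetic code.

3

Position 1: none → 0 synonymous.
Position 2: none → 0 synonymous.
Position 3: CCC, CCA, CCG → 3 synonymous.
Total: 0 + 0 + 3 = 3.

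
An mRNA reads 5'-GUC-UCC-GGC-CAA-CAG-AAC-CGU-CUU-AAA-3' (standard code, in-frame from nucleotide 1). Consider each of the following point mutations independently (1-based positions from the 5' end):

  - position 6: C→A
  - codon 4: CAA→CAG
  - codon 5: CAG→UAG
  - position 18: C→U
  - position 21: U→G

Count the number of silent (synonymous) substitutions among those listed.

Codon 2: UCC (Ser) → UCA (Ser) — synonymous.
Codon 4: CAA (Gln) → CAG (Gln) — synonymous.
Codon 5: CAG (Gln) → UAG (Stop) — nonsense.
Codon 6: AAC (Asn) → AAU (Asn) — synonymous.
Codon 7: CGU (Arg) → CGG (Arg) — synonymous.
Synonymous: 4 of 5.

4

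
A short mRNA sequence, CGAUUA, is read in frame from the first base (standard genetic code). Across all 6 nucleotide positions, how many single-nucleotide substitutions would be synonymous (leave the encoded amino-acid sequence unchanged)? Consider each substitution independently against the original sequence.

Codon 1 (CGA, Arg): 4 synonymous substitutions.
Codon 2 (UUA, Leu): 2 synonymous substitutions.
Total: 4 + 2 = 6.

6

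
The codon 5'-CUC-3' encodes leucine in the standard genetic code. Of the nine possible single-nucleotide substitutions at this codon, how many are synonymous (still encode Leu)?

3

Position 1: none → 0 synonymous.
Position 2: none → 0 synonymous.
Position 3: CUU, CUA, CUG → 3 synonymous.
Total: 0 + 0 + 3 = 3.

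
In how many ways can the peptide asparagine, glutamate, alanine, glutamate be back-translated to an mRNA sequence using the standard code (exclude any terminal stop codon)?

32

Asn: 2 codons.
Glu: 2 codons.
Ala: 4 codons.
Glu: 2 codons.
2 × 2 × 4 × 2 = 32.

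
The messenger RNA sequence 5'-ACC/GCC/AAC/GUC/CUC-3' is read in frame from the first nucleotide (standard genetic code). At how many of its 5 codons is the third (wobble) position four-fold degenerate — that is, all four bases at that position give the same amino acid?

Codon 1 ACC (Thr): third position 4-fold.
Codon 2 GCC (Ala): third position 4-fold.
Codon 3 AAC (Asn): third position 2-fold.
Codon 4 GUC (Val): third position 4-fold.
Codon 5 CUC (Leu): third position 4-fold.
Four-fold degenerate third positions: 4.

4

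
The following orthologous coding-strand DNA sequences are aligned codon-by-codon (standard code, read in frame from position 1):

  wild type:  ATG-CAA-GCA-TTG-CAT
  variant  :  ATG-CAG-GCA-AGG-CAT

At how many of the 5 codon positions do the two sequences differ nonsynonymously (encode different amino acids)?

Codon 1: ATG Met / ATG Met — identical.
Codon 2: CAA Gln / CAG Gln — synonymous.
Codon 3: GCA Ala / GCA Ala — identical.
Codon 4: TTG Leu / AGG Arg — nonsynonymous.
Codon 5: CAT His / CAT His — identical.
Nonsynonymous differences: 1.

1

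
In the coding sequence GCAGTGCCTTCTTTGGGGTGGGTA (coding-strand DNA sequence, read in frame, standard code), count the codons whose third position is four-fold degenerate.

6

Codon 1 GCA (Ala): third position 4-fold.
Codon 2 GTG (Val): third position 4-fold.
Codon 3 CCT (Pro): third position 4-fold.
Codon 4 TCT (Ser): third position 4-fold.
Codon 5 TTG (Leu): third position 2-fold.
Codon 6 GGG (Gly): third position 4-fold.
Codon 7 TGG (Trp): third position 1-fold.
Codon 8 GTA (Val): third position 4-fold.
Four-fold degenerate third positions: 6.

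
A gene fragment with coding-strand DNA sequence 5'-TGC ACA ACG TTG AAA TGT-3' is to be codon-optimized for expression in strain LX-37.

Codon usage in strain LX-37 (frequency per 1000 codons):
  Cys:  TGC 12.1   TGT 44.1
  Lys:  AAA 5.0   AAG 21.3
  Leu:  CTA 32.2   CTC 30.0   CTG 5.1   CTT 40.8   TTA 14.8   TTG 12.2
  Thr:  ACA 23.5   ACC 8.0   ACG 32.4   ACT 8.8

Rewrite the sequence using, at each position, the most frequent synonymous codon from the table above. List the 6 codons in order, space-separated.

TGT ACG ACG CTT AAG TGT

Codon 1 (Cys): best is TGT at 44.1.
Codon 2 (Thr): best is ACG at 32.4.
Codon 3 (Thr): best is ACG at 32.4.
Codon 4 (Leu): best is CTT at 40.8.
Codon 5 (Lys): best is AAG at 21.3.
Codon 6 (Cys): best is TGT at 44.1.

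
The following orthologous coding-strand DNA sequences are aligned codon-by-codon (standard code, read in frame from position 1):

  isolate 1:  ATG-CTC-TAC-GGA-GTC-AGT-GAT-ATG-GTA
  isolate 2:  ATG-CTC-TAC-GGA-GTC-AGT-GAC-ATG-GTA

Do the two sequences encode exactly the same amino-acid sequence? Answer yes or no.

Codon 1: ATG Met / ATG Met — identical.
Codon 2: CTC Leu / CTC Leu — identical.
Codon 3: TAC Tyr / TAC Tyr — identical.
Codon 4: GGA Gly / GGA Gly — identical.
Codon 5: GTC Val / GTC Val — identical.
Codon 6: AGT Ser / AGT Ser — identical.
Codon 7: GAT Asp / GAC Asp — synonymous.
Codon 8: ATG Met / ATG Met — identical.
Codon 9: GTA Val / GTA Val — identical.
Nonsynonymous differences: 0 → same protein.

yes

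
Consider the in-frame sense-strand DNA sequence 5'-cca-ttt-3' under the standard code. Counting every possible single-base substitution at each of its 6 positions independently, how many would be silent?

4

Codon 1 (CCA, Pro): 3 synonymous substitutions.
Codon 2 (TTT, Phe): 1 synonymous substitution.
Total: 3 + 1 = 4.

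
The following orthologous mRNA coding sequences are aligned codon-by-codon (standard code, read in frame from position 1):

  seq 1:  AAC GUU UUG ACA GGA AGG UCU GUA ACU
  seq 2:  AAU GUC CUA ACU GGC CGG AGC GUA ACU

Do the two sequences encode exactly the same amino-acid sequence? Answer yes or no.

yes

Codon 1: AAC Asn / AAU Asn — synonymous.
Codon 2: GUU Val / GUC Val — synonymous.
Codon 3: UUG Leu / CUA Leu — synonymous.
Codon 4: ACA Thr / ACU Thr — synonymous.
Codon 5: GGA Gly / GGC Gly — synonymous.
Codon 6: AGG Arg / CGG Arg — synonymous.
Codon 7: UCU Ser / AGC Ser — synonymous.
Codon 8: GUA Val / GUA Val — identical.
Codon 9: ACU Thr / ACU Thr — identical.
Nonsynonymous differences: 0 → same protein.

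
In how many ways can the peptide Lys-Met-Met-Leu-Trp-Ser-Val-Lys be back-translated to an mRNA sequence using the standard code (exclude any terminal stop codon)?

Lys: 2 codons.
Met: 1 codon.
Met: 1 codon.
Leu: 6 codons.
Trp: 1 codon.
Ser: 6 codons.
Val: 4 codons.
Lys: 2 codons.
2 × 1 × 1 × 6 × 1 × 6 × 4 × 2 = 576.

576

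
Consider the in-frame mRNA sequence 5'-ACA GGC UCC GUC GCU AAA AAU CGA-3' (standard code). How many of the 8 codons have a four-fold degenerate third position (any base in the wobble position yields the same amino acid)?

Codon 1 ACA (Thr): third position 4-fold.
Codon 2 GGC (Gly): third position 4-fold.
Codon 3 UCC (Ser): third position 4-fold.
Codon 4 GUC (Val): third position 4-fold.
Codon 5 GCU (Ala): third position 4-fold.
Codon 6 AAA (Lys): third position 2-fold.
Codon 7 AAU (Asn): third position 2-fold.
Codon 8 CGA (Arg): third position 4-fold.
Four-fold degenerate third positions: 6.

6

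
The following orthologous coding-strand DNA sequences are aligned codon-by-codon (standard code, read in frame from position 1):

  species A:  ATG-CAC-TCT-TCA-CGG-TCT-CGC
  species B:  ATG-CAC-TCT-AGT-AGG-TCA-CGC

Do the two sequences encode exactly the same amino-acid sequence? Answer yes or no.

yes

Codon 1: ATG Met / ATG Met — identical.
Codon 2: CAC His / CAC His — identical.
Codon 3: TCT Ser / TCT Ser — identical.
Codon 4: TCA Ser / AGT Ser — synonymous.
Codon 5: CGG Arg / AGG Arg — synonymous.
Codon 6: TCT Ser / TCA Ser — synonymous.
Codon 7: CGC Arg / CGC Arg — identical.
Nonsynonymous differences: 0 → same protein.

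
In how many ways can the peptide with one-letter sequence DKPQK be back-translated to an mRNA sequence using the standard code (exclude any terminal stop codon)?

Asp: 2 codons.
Lys: 2 codons.
Pro: 4 codons.
Gln: 2 codons.
Lys: 2 codons.
2 × 2 × 4 × 2 × 2 = 64.

64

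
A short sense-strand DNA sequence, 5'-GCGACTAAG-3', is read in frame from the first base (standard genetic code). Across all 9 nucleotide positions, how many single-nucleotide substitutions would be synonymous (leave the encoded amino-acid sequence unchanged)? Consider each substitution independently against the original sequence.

7

Codon 1 (GCG, Ala): 3 synonymous substitutions.
Codon 2 (ACT, Thr): 3 synonymous substitutions.
Codon 3 (AAG, Lys): 1 synonymous substitution.
Total: 3 + 3 + 1 = 7.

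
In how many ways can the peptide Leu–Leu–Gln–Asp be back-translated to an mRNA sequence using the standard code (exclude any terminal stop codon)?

144

Leu: 6 codons.
Leu: 6 codons.
Gln: 2 codons.
Asp: 2 codons.
6 × 6 × 2 × 2 = 144.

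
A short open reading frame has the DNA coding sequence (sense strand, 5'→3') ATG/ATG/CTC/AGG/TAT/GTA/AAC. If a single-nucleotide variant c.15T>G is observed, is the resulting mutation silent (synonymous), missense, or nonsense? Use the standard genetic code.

nonsense

Position 15 falls in codon 5: TAT → Tyr.
After the substitution the codon is TAG → Stop.
The new codon is a stop codon, so this is a nonsense mutation.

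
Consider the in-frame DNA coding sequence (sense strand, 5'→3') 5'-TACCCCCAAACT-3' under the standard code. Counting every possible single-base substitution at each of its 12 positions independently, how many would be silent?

8

Codon 1 (TAC, Tyr): 1 synonymous substitution.
Codon 2 (CCC, Pro): 3 synonymous substitutions.
Codon 3 (CAA, Gln): 1 synonymous substitution.
Codon 4 (ACT, Thr): 3 synonymous substitutions.
Total: 1 + 3 + 1 + 3 = 8.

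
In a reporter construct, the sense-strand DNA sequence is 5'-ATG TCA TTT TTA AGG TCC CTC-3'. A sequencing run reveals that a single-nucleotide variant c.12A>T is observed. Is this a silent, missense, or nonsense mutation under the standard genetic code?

missense

Position 12 falls in codon 4: TTA → Leu.
After the substitution the codon is TTT → Phe.
Leu ≠ Phe, so this is a missense mutation.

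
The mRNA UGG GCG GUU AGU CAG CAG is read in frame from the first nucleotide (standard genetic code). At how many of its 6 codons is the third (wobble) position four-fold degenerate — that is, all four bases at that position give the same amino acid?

2

Codon 1 UGG (Trp): third position 1-fold.
Codon 2 GCG (Ala): third position 4-fold.
Codon 3 GUU (Val): third position 4-fold.
Codon 4 AGU (Ser): third position 2-fold.
Codon 5 CAG (Gln): third position 2-fold.
Codon 6 CAG (Gln): third position 2-fold.
Four-fold degenerate third positions: 2.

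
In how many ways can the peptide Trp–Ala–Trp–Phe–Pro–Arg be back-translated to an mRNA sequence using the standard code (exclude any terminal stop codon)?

Trp: 1 codon.
Ala: 4 codons.
Trp: 1 codon.
Phe: 2 codons.
Pro: 4 codons.
Arg: 6 codons.
1 × 4 × 1 × 2 × 4 × 6 = 192.

192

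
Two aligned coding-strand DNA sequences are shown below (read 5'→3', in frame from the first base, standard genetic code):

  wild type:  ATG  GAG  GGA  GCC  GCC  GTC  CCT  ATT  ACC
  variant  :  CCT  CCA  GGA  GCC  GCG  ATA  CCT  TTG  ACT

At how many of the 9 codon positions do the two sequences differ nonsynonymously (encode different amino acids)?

4

Codon 1: ATG Met / CCT Pro — nonsynonymous.
Codon 2: GAG Glu / CCA Pro — nonsynonymous.
Codon 3: GGA Gly / GGA Gly — identical.
Codon 4: GCC Ala / GCC Ala — identical.
Codon 5: GCC Ala / GCG Ala — synonymous.
Codon 6: GTC Val / ATA Ile — nonsynonymous.
Codon 7: CCT Pro / CCT Pro — identical.
Codon 8: ATT Ile / TTG Leu — nonsynonymous.
Codon 9: ACC Thr / ACT Thr — synonymous.
Nonsynonymous differences: 4.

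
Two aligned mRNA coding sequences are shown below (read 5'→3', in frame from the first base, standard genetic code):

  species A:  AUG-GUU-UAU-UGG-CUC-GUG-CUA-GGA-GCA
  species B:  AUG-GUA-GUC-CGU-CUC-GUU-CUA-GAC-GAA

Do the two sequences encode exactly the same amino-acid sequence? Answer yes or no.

no

Codon 1: AUG Met / AUG Met — identical.
Codon 2: GUU Val / GUA Val — synonymous.
Codon 3: UAU Tyr / GUC Val — nonsynonymous.
Codon 4: UGG Trp / CGU Arg — nonsynonymous.
Codon 5: CUC Leu / CUC Leu — identical.
Codon 6: GUG Val / GUU Val — synonymous.
Codon 7: CUA Leu / CUA Leu — identical.
Codon 8: GGA Gly / GAC Asp — nonsynonymous.
Codon 9: GCA Ala / GAA Glu — nonsynonymous.
Nonsynonymous differences: 4 → different protein.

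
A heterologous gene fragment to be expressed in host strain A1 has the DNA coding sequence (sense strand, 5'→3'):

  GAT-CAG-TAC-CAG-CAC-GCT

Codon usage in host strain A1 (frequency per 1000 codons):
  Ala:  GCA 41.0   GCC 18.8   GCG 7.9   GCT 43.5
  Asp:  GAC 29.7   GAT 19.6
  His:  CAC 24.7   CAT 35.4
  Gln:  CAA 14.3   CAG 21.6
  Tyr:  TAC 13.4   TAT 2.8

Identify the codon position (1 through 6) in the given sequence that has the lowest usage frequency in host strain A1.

Codon 1 GAT (Asp): 19.6 per 1000.
Codon 2 CAG (Gln): 21.6 per 1000.
Codon 3 TAC (Tyr): 13.4 per 1000.
Codon 4 CAG (Gln): 21.6 per 1000.
Codon 5 CAC (His): 24.7 per 1000.
Codon 6 GCT (Ala): 43.5 per 1000.
Lowest frequency is 13.4 at codon 3.

3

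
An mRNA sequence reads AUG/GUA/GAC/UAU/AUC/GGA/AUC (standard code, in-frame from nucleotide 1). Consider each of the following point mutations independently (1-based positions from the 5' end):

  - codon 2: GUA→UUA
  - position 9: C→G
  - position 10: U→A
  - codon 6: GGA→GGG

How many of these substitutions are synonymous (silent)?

Codon 2: GUA (Val) → UUA (Leu) — missense.
Codon 3: GAC (Asp) → GAG (Glu) — missense.
Codon 4: UAU (Tyr) → AAU (Asn) — missense.
Codon 6: GGA (Gly) → GGG (Gly) — synonymous.
Synonymous: 1 of 4.

1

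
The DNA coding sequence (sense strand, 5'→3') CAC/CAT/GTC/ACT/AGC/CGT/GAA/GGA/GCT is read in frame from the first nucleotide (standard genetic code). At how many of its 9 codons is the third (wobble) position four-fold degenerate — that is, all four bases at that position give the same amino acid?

Codon 1 CAC (His): third position 2-fold.
Codon 2 CAT (His): third position 2-fold.
Codon 3 GTC (Val): third position 4-fold.
Codon 4 ACT (Thr): third position 4-fold.
Codon 5 AGC (Ser): third position 2-fold.
Codon 6 CGT (Arg): third position 4-fold.
Codon 7 GAA (Glu): third position 2-fold.
Codon 8 GGA (Gly): third position 4-fold.
Codon 9 GCT (Ala): third position 4-fold.
Four-fold degenerate third positions: 5.

5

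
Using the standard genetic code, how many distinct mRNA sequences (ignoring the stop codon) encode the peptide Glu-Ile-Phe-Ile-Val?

Glu: 2 codons.
Ile: 3 codons.
Phe: 2 codons.
Ile: 3 codons.
Val: 4 codons.
2 × 3 × 2 × 3 × 4 = 144.

144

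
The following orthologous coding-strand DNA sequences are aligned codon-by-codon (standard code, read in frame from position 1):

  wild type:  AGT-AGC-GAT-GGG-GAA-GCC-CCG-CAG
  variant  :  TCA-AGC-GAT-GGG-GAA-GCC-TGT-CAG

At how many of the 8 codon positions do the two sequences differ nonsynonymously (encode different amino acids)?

Codon 1: AGT Ser / TCA Ser — synonymous.
Codon 2: AGC Ser / AGC Ser — identical.
Codon 3: GAT Asp / GAT Asp — identical.
Codon 4: GGG Gly / GGG Gly — identical.
Codon 5: GAA Glu / GAA Glu — identical.
Codon 6: GCC Ala / GCC Ala — identical.
Codon 7: CCG Pro / TGT Cys — nonsynonymous.
Codon 8: CAG Gln / CAG Gln — identical.
Nonsynonymous differences: 1.

1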